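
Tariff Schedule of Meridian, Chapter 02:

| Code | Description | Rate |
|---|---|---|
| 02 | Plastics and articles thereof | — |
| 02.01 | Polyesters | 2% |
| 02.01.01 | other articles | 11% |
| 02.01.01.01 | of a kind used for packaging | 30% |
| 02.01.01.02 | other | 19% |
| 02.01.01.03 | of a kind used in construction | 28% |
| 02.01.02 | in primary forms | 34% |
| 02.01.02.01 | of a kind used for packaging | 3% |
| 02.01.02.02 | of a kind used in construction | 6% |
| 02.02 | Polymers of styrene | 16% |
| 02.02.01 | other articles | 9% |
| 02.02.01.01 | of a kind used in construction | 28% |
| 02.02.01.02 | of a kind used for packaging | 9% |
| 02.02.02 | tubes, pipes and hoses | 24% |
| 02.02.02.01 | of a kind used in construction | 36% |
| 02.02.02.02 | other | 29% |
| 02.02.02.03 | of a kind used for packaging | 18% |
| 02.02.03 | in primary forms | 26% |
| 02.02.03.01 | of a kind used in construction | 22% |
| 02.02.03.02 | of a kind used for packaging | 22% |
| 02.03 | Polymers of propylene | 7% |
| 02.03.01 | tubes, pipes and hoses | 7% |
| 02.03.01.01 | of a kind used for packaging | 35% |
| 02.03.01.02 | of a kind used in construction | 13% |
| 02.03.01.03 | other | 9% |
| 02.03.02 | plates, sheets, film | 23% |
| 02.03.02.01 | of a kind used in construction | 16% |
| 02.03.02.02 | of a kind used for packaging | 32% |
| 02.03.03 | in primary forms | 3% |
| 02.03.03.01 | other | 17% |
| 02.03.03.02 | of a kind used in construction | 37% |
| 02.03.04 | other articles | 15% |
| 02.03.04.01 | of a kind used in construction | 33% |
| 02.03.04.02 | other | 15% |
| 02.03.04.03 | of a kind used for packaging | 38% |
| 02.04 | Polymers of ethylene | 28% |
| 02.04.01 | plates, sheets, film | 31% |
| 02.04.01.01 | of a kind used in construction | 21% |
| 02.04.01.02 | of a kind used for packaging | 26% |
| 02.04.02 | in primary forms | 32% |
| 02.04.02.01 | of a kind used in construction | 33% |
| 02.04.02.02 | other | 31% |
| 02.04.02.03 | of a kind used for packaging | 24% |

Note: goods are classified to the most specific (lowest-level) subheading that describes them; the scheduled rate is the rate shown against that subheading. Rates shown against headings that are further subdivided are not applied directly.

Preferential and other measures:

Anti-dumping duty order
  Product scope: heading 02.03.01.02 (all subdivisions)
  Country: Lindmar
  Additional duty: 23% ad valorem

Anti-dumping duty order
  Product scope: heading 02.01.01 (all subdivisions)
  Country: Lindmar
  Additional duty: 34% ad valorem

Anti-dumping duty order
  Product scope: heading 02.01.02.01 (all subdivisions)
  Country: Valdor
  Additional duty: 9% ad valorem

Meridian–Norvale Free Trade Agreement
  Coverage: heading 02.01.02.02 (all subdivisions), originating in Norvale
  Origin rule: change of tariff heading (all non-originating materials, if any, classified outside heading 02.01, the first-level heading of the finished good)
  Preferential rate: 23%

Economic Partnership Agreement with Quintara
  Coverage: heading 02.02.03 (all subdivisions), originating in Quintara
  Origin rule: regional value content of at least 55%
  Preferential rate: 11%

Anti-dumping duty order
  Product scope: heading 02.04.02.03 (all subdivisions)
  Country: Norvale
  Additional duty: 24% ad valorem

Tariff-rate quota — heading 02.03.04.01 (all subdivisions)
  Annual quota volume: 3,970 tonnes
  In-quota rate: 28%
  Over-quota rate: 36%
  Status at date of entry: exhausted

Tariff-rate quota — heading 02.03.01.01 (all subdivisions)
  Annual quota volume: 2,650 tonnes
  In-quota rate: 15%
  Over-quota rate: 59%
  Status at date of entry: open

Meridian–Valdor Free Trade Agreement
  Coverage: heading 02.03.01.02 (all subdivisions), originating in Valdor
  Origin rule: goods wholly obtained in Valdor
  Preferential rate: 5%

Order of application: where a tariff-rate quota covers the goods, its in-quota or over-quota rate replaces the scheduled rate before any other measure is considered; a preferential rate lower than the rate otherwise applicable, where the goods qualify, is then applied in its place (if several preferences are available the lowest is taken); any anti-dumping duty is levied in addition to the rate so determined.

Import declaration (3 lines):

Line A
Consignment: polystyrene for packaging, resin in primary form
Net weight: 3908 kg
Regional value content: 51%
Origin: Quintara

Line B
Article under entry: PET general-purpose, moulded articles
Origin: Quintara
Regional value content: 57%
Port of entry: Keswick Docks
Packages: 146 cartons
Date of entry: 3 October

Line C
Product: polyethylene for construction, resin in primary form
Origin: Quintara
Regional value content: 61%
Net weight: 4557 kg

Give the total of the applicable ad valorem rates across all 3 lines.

Line A: polystyrene → 02.02; resin in primary form → 02.02.03; for packaging → 02.02.03.02. Scheduled 22%. Quintara agreement on 02.02.03: RVC < 55%. → 22%.
Line B: PET → 02.01; moulded articles → 02.01.01; general-purpose → 02.01.01.02. Scheduled 19%. Quintara agreement on 02.02.03: 02.01.01.02 not covered. → 19%.
Line C: polyethylene → 02.04; resin in primary form → 02.04.02; for construction → 02.04.02.01. Scheduled 33%. Quintara agreement on 02.02.03: 02.04.02.01 not covered. → 33%.
Sum: 22% + 19% + 33% = 74%.

74%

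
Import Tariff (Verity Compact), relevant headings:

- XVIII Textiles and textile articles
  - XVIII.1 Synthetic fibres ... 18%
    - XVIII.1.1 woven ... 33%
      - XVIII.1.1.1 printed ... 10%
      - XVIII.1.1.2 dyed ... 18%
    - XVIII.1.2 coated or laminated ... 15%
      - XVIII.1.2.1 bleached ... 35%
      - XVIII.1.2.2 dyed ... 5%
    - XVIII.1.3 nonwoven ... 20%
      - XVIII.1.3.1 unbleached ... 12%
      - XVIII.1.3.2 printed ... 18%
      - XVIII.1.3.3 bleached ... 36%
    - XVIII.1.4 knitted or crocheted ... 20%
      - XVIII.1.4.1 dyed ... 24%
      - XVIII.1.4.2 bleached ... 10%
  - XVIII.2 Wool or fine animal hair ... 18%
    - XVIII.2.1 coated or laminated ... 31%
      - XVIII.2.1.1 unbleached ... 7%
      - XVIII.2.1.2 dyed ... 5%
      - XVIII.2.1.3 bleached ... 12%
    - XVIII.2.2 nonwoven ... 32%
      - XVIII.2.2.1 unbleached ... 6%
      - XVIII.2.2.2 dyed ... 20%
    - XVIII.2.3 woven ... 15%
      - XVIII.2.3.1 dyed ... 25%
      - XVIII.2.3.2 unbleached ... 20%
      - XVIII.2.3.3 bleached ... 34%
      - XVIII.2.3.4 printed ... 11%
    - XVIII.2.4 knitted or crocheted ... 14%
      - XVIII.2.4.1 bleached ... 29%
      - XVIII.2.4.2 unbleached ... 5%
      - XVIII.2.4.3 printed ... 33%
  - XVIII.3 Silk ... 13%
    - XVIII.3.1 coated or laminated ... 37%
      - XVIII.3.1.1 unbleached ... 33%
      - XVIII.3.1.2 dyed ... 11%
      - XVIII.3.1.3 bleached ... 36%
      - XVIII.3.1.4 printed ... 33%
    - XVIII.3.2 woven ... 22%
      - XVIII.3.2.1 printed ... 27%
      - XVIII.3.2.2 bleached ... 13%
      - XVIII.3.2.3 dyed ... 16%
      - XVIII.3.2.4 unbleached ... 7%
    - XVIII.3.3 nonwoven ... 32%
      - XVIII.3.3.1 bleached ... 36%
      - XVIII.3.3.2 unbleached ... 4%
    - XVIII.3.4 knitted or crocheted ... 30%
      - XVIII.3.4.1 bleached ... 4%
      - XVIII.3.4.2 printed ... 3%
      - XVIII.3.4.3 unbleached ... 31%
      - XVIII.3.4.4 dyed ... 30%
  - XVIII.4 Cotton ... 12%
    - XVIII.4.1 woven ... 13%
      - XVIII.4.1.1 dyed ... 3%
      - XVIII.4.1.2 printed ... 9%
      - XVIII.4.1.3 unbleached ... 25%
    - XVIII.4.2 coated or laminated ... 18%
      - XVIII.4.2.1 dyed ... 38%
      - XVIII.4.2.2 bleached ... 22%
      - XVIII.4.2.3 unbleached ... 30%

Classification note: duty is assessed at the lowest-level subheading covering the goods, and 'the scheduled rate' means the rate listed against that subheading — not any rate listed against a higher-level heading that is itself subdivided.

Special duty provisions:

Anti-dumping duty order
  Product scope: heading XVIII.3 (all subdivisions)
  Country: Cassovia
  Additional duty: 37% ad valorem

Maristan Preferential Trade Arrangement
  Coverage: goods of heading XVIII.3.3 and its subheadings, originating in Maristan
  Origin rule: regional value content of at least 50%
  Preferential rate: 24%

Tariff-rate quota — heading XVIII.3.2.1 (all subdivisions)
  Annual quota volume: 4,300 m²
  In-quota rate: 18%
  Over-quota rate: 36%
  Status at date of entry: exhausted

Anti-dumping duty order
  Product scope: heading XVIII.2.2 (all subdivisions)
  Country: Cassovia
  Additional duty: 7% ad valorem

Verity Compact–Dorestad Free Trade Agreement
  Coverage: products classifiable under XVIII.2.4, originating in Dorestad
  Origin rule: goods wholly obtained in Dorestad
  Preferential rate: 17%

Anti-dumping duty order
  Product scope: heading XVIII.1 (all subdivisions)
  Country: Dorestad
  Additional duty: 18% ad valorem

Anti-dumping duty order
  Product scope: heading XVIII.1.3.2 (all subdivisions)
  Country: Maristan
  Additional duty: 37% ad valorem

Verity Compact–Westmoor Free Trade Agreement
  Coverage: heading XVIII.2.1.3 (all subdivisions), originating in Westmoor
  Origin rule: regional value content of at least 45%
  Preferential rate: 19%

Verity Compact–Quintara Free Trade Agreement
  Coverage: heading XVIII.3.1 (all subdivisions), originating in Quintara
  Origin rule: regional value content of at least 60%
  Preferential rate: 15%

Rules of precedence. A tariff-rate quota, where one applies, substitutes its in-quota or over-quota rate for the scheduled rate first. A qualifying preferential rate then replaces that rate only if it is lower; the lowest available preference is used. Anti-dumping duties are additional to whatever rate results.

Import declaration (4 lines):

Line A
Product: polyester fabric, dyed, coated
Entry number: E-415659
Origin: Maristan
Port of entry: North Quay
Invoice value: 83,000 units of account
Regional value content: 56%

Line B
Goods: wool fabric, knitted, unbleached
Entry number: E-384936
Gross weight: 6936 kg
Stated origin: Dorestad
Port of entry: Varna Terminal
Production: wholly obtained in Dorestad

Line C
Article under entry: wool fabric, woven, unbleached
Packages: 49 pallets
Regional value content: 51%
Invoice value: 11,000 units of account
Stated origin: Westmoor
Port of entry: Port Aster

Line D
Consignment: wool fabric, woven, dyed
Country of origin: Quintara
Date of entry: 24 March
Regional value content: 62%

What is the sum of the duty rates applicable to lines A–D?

55%

Line A: polyester → XVIII.1; coated → XVIII.1.2; dyed → XVIII.1.2.2. Scheduled 5%. Maristan agreement on XVIII.3.3: XVIII.1.2.2 not covered. → 5%.
Line B: wool → XVIII.2; knitted → XVIII.2.4; unbleached → XVIII.2.4.2. Scheduled 5%. Dorestad agreement on XVIII.2.4: wholly obtained → 17% available; preference 17% not lower than 5% → no reduction. → 5%.
Line C: wool → XVIII.2; woven → XVIII.2.3; unbleached → XVIII.2.3.2. Scheduled 20%. Westmoor agreement on XVIII.2.1.3: XVIII.2.3.2 not covered. → 20%.
Line D: wool → XVIII.2; woven → XVIII.2.3; dyed → XVIII.2.3.1. Scheduled 25%. Quintara agreement on XVIII.3.1: XVIII.2.3.1 not covered. → 25%.
Sum: 5% + 5% + 20% + 25% = 55%.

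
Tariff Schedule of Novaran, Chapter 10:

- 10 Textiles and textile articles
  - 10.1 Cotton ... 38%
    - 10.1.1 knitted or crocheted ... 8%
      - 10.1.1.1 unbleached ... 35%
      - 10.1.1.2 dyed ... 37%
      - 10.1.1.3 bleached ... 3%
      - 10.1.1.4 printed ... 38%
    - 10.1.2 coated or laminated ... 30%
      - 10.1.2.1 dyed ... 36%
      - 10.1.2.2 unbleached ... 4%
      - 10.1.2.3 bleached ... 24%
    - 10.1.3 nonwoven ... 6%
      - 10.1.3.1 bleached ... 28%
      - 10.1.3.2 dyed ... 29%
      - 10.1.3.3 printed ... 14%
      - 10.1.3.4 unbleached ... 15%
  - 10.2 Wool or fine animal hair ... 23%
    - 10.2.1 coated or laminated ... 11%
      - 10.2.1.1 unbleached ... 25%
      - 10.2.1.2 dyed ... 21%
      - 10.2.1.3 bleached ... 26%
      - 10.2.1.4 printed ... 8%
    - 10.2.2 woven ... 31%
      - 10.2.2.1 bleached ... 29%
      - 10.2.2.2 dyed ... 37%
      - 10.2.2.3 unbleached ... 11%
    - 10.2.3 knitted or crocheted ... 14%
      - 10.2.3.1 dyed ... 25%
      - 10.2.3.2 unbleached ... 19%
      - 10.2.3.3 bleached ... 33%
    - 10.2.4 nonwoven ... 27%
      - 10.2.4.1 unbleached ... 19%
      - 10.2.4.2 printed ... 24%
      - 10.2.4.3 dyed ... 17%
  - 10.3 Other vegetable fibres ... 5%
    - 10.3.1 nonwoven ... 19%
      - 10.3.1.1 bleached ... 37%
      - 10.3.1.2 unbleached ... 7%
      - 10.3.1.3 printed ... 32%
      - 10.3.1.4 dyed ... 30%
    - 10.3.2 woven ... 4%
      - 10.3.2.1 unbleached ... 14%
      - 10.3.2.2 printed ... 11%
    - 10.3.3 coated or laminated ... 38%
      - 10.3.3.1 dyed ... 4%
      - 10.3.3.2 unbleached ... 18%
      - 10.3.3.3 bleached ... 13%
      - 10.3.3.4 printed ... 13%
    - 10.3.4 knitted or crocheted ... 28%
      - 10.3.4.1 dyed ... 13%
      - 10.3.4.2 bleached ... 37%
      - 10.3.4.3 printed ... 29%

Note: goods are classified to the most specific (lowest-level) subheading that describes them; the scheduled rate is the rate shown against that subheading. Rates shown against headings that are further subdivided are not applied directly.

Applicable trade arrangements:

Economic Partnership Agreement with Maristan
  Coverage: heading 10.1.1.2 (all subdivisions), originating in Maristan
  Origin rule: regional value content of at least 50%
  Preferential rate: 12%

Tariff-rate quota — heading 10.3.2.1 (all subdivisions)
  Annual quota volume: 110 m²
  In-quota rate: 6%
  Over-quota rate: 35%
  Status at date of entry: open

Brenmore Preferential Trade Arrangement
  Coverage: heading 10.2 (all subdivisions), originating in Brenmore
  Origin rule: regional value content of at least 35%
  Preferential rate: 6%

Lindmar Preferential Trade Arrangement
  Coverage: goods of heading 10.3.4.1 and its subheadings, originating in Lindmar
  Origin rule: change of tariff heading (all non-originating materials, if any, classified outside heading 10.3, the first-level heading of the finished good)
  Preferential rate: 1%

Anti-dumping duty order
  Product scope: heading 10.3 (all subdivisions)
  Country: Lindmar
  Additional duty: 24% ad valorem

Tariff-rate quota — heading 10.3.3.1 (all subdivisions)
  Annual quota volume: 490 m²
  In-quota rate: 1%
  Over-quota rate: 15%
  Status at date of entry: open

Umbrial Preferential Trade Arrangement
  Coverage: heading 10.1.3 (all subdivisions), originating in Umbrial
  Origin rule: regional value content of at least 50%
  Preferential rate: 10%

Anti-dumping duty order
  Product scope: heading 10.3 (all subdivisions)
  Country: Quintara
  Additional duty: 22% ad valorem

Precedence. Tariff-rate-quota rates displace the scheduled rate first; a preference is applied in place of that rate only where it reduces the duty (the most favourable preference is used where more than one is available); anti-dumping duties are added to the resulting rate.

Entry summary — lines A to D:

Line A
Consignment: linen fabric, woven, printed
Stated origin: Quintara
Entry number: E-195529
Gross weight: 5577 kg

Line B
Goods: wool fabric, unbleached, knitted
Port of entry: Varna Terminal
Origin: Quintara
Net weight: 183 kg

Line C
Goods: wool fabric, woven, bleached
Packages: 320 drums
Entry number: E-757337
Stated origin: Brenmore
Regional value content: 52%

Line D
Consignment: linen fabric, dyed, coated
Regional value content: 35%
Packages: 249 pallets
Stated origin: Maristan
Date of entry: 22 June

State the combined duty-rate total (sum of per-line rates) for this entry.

Line A: linen → 10.3; woven → 10.3.2; printed → 10.3.2.2. Scheduled 11%. anti-dumping (Quintara, 10.3): +22%; total 11% + 22% = 33%. → 33%.
Line B: wool → 10.2; knitted → 10.2.3; unbleached → 10.2.3.2. Scheduled 19%. No special measure applies. → 19%.
Line C: wool → 10.2; woven → 10.2.2; bleached → 10.2.2.1. Scheduled 29%. Brenmore agreement on 10.2: RVC ≥ 35% → 6% available; preferential 6%. → 6%.
Line D: linen → 10.3; coated → 10.3.3; dyed → 10.3.3.1. Scheduled 4%. quota on 10.3.3.1 open → in-quota 1%; Maristan agreement on 10.1.1.2: 10.3.3.1 not covered. → 1%.
Sum: 33% + 19% + 6% + 1% = 59%.

59%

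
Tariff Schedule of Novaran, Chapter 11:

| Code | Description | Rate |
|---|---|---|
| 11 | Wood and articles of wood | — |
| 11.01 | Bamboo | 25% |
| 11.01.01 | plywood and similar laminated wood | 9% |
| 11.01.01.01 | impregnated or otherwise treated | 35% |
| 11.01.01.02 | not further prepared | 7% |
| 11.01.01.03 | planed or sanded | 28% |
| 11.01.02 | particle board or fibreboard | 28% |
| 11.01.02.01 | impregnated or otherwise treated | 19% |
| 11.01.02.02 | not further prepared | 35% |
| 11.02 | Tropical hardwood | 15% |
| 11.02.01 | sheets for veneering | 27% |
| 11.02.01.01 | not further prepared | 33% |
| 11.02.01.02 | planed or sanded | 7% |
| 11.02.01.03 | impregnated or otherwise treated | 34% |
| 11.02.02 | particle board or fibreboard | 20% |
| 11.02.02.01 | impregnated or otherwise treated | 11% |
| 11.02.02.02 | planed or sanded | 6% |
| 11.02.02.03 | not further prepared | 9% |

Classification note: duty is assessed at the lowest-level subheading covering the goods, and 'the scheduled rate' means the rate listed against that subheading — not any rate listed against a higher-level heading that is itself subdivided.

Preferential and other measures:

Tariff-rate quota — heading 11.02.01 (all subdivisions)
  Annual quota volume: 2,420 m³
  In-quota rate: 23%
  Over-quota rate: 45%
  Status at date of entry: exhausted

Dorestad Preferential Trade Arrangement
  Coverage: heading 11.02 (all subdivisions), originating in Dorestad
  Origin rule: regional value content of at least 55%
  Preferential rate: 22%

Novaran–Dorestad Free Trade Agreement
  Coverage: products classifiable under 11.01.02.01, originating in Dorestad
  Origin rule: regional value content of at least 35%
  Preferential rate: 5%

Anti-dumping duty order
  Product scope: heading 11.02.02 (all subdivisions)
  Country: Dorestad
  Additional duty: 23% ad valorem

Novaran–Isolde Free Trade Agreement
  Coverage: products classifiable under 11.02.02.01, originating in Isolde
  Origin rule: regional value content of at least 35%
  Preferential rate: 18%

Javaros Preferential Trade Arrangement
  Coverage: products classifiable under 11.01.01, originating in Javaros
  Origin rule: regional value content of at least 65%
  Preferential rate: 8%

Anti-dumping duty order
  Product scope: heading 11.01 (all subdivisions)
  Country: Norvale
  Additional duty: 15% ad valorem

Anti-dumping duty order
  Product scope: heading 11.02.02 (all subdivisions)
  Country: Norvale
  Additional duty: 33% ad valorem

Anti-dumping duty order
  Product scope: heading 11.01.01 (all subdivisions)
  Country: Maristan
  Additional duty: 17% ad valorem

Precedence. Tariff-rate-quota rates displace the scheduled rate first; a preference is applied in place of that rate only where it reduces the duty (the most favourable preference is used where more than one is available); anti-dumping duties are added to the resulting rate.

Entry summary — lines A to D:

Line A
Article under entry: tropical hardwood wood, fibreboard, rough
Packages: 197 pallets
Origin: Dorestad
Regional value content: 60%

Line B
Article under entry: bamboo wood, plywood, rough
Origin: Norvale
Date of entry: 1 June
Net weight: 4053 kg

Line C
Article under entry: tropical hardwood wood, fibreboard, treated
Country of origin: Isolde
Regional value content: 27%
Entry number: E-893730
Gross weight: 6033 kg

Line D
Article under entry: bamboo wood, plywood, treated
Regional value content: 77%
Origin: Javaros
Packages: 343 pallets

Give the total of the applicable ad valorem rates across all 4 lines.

Line A: tropical hardwood → 11.02; fibreboard → 11.02.02; rough → 11.02.02.03. Scheduled 9%. Dorestad agreement on 11.02: RVC ≥ 55% → 22% available; Dorestad agreement on 11.01.02.01: 11.02.02.03 not covered; preference 22% not lower than 9% → no reduction; anti-dumping (Dorestad, 11.02.02): +23%; total 9% + 23% = 32%. → 32%.
Line B: bamboo → 11.01; plywood → 11.01.01; rough → 11.01.01.02. Scheduled 7%. anti-dumping (Norvale, 11.01): +15%; total 7% + 15% = 22%. → 22%.
Line C: tropical hardwood → 11.02; fibreboard → 11.02.02; treated → 11.02.02.01. Scheduled 11%. Isolde agreement on 11.02.02.01: RVC < 35%. → 11%.
Line D: bamboo → 11.01; plywood → 11.01.01; treated → 11.01.01.01. Scheduled 35%. Javaros agreement on 11.01.01: RVC ≥ 65% → 8% available; preferential 8%. → 8%.
Sum: 32% + 22% + 11% + 8% = 73%.

73%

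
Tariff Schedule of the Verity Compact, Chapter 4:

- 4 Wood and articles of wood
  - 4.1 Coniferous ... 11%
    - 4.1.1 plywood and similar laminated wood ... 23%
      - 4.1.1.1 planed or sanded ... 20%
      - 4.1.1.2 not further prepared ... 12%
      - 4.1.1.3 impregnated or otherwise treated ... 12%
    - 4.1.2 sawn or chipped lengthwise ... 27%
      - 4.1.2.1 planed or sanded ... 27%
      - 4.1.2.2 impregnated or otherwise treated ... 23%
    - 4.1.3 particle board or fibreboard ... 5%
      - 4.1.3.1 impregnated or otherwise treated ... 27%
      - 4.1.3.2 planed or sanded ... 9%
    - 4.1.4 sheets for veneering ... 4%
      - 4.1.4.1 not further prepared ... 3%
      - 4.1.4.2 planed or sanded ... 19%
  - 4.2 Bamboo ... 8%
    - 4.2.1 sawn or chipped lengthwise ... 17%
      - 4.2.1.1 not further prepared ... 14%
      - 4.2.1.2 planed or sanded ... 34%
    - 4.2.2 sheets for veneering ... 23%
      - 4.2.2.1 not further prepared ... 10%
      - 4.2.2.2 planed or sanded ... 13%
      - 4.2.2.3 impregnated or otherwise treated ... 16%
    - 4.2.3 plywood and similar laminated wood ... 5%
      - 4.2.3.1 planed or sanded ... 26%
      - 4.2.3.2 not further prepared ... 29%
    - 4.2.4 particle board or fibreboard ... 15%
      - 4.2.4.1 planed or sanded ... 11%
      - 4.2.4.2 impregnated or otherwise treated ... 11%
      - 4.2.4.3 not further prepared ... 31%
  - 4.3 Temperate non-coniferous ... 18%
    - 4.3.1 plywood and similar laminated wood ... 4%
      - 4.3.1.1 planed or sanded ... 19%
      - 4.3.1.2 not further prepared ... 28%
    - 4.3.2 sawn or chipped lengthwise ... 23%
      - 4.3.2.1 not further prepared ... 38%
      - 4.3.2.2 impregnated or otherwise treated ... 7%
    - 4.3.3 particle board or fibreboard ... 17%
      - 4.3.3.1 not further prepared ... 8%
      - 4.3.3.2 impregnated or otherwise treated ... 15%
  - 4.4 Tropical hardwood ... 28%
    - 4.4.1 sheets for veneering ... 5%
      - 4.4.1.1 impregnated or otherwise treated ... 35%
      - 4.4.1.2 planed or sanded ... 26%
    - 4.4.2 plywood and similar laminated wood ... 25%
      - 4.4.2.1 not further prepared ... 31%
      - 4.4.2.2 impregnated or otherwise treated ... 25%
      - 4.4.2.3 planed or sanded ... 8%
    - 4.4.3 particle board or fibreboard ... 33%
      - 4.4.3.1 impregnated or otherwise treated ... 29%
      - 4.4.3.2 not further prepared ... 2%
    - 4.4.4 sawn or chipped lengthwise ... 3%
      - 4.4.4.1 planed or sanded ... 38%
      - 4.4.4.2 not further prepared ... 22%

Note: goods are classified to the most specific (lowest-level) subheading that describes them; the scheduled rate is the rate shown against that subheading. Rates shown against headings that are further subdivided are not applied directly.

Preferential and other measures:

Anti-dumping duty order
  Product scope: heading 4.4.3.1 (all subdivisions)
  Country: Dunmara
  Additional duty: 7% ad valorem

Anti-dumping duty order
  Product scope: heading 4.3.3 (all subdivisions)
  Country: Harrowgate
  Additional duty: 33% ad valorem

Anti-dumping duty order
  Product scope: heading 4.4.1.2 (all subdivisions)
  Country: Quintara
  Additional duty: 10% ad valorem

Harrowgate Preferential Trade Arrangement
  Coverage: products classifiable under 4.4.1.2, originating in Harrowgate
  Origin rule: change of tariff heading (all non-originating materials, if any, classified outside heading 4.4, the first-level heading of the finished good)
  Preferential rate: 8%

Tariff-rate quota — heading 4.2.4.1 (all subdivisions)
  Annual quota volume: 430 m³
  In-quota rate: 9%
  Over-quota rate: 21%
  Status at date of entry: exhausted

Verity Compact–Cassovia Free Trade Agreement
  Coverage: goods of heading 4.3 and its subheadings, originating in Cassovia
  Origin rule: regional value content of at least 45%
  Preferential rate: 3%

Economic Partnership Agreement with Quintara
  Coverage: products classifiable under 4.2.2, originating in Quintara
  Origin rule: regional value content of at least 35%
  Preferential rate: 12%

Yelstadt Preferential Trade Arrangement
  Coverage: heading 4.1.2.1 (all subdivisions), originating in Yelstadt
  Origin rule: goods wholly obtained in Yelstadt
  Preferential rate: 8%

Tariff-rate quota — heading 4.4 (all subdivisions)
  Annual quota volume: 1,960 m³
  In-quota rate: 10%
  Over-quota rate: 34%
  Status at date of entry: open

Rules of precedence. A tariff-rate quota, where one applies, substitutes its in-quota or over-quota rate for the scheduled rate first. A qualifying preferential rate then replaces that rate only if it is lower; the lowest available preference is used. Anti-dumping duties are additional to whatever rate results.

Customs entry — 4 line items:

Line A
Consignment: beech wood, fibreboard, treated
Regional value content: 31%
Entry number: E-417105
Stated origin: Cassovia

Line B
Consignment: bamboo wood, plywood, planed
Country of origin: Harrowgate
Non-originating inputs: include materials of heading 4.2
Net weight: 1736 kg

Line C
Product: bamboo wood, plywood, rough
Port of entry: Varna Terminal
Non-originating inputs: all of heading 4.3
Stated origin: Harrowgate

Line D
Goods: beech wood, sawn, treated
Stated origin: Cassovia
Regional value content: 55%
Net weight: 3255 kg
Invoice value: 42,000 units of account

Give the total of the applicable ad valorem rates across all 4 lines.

73%

Line A: beech → 4.3; fibreboard → 4.3.3; treated → 4.3.3.2. Scheduled 15%. Cassovia agreement on 4.3: RVC < 45%. → 15%.
Line B: bamboo → 4.2; plywood → 4.2.3; planed → 4.2.3.1. Scheduled 26%. Harrowgate agreement on 4.4.1.2: 4.2.3.1 not covered. → 26%.
Line C: bamboo → 4.2; plywood → 4.2.3; rough → 4.2.3.2. Scheduled 29%. Harrowgate agreement on 4.4.1.2: 4.2.3.2 not covered. → 29%.
Line D: beech → 4.3; sawn → 4.3.2; treated → 4.3.2.2. Scheduled 7%. Cassovia agreement on 4.3: RVC ≥ 45% → 3% available; preferential 3%. → 3%.
Sum: 15% + 26% + 29% + 3% = 73%.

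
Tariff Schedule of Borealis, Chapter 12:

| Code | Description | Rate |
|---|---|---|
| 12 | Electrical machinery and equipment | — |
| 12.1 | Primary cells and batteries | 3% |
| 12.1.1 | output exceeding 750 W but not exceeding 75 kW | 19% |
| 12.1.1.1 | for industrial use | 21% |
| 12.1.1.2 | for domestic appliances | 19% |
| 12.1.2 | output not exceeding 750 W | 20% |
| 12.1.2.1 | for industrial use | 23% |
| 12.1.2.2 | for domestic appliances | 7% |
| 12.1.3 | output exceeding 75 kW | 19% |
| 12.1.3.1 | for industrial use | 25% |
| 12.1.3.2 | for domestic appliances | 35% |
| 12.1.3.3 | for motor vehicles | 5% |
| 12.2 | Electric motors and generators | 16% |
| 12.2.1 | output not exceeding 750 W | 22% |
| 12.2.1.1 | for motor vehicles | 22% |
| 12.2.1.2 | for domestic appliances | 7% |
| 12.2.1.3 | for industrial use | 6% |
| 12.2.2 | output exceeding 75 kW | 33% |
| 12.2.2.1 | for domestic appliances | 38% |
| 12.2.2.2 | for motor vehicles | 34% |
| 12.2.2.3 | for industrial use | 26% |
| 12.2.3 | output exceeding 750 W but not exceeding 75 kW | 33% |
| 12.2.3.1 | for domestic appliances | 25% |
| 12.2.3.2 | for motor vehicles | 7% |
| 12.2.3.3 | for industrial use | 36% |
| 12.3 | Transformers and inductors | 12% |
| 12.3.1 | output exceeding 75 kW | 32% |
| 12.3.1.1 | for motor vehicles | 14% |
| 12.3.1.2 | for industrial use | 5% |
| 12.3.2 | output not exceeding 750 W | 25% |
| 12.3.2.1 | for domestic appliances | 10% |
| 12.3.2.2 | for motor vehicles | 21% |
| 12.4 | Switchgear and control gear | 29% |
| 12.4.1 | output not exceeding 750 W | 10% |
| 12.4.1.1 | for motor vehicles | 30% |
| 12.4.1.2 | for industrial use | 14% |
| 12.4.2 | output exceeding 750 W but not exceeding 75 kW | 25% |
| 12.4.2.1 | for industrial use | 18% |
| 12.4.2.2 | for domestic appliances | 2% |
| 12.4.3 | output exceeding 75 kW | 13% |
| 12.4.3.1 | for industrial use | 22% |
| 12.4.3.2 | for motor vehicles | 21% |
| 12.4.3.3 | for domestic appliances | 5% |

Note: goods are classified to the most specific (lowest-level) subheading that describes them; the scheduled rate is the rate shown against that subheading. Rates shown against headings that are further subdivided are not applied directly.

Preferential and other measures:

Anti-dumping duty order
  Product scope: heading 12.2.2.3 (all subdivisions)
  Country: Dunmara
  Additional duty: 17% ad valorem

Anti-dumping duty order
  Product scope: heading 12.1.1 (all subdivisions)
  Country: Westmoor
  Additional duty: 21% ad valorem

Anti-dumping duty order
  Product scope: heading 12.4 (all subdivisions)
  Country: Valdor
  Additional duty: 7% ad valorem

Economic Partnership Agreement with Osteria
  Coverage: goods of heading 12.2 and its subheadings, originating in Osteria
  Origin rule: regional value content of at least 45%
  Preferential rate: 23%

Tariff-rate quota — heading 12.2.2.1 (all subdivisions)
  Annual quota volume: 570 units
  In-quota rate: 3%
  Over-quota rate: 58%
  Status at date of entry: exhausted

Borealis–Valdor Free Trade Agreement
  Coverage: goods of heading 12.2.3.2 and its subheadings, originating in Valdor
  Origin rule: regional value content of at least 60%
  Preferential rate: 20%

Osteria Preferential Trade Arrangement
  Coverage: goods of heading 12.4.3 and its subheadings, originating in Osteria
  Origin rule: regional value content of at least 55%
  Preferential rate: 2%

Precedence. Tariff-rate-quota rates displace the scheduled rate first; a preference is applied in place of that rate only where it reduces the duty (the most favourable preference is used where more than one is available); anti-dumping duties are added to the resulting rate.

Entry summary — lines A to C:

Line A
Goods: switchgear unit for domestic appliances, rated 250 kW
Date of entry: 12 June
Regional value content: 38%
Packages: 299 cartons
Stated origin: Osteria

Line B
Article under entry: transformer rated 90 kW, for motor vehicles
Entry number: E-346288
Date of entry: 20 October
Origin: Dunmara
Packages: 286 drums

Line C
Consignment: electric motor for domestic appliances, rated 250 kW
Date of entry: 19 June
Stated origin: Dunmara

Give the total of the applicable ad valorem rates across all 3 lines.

Line A: switchgear unit → 12.4; rated 250 kW → 12.4.3; for domestic appliances → 12.4.3.3. Scheduled 5%. Osteria agreement on 12.2: 12.4.3.3 not covered; Osteria agreement on 12.4.3: RVC < 55%. → 5%.
Line B: transformer → 12.3; rated 90 kW → 12.3.1; for motor vehicles → 12.3.1.1. Scheduled 14%. No special measure applies. → 14%.
Line C: electric motor → 12.2; rated 250 kW → 12.2.2; for domestic appliances → 12.2.2.1. Scheduled 38%. quota on 12.2.2.1 exhausted → over-quota 58%. → 58%.
Sum: 5% + 14% + 58% = 77%.

77%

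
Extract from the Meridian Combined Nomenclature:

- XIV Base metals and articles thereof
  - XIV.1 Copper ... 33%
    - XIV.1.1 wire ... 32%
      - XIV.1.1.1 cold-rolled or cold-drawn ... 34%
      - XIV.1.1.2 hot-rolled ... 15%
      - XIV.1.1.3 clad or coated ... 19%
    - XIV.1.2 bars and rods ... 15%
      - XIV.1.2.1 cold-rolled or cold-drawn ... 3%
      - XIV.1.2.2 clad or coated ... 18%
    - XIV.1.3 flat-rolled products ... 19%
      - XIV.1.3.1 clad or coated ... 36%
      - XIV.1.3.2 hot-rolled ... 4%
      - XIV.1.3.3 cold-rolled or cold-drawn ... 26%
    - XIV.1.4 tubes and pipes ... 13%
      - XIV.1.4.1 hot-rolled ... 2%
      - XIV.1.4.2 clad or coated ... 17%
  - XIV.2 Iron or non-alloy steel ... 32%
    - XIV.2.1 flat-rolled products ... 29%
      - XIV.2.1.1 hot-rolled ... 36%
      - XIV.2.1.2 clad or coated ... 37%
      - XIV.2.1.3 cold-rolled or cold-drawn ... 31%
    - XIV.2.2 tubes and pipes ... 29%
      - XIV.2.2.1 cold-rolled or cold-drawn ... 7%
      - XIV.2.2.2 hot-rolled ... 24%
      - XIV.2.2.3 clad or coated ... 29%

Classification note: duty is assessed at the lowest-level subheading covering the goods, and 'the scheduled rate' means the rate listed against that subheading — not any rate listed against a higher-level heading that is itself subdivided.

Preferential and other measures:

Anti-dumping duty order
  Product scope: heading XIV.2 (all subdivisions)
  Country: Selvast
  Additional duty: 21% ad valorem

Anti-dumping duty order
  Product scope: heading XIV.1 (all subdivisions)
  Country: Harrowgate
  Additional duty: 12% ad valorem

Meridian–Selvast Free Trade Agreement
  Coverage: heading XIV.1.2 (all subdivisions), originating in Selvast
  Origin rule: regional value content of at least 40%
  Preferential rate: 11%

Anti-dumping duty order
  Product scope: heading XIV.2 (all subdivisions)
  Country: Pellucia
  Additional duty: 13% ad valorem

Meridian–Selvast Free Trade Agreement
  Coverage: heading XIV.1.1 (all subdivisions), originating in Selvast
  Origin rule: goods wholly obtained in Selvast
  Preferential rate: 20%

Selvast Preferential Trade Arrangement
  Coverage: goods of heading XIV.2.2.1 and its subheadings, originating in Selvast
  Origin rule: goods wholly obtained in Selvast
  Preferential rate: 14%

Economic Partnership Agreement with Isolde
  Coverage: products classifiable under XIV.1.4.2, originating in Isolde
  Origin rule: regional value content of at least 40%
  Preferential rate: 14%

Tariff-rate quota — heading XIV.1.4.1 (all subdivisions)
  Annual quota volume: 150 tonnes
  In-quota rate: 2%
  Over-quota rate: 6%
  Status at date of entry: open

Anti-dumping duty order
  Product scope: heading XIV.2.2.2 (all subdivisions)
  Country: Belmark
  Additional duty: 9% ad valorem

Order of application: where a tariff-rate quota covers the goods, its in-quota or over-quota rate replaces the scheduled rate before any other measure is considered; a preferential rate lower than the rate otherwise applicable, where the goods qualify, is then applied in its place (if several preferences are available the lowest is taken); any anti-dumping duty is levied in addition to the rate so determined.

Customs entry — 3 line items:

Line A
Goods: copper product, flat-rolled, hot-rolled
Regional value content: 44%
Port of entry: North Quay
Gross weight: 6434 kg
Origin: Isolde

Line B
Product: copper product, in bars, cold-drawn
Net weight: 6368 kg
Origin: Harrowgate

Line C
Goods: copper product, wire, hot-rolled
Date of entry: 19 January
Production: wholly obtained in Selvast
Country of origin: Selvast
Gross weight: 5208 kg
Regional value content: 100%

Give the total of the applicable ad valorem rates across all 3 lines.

Line A: copper → XIV.1; flat-rolled → XIV.1.3; hot-rolled → XIV.1.3.2. Scheduled 4%. Isolde agreement on XIV.1.4.2: XIV.1.3.2 not covered. → 4%.
Line B: copper → XIV.1; in bars → XIV.1.2; cold-drawn → XIV.1.2.1. Scheduled 3%. anti-dumping (Harrowgate, XIV.1): +12%; total 3% + 12% = 15%. → 15%.
Line C: copper → XIV.1; wire → XIV.1.1; hot-rolled → XIV.1.1.2. Scheduled 15%. Selvast agreement on XIV.1.2: XIV.1.1.2 not covered; Selvast agreement on XIV.1.1: wholly obtained → 20% available; Selvast agreement on XIV.2.2.1: XIV.1.1.2 not covered; preference 20% not lower than 15% → no reduction. → 15%.
Sum: 4% + 15% + 15% = 34%.

34%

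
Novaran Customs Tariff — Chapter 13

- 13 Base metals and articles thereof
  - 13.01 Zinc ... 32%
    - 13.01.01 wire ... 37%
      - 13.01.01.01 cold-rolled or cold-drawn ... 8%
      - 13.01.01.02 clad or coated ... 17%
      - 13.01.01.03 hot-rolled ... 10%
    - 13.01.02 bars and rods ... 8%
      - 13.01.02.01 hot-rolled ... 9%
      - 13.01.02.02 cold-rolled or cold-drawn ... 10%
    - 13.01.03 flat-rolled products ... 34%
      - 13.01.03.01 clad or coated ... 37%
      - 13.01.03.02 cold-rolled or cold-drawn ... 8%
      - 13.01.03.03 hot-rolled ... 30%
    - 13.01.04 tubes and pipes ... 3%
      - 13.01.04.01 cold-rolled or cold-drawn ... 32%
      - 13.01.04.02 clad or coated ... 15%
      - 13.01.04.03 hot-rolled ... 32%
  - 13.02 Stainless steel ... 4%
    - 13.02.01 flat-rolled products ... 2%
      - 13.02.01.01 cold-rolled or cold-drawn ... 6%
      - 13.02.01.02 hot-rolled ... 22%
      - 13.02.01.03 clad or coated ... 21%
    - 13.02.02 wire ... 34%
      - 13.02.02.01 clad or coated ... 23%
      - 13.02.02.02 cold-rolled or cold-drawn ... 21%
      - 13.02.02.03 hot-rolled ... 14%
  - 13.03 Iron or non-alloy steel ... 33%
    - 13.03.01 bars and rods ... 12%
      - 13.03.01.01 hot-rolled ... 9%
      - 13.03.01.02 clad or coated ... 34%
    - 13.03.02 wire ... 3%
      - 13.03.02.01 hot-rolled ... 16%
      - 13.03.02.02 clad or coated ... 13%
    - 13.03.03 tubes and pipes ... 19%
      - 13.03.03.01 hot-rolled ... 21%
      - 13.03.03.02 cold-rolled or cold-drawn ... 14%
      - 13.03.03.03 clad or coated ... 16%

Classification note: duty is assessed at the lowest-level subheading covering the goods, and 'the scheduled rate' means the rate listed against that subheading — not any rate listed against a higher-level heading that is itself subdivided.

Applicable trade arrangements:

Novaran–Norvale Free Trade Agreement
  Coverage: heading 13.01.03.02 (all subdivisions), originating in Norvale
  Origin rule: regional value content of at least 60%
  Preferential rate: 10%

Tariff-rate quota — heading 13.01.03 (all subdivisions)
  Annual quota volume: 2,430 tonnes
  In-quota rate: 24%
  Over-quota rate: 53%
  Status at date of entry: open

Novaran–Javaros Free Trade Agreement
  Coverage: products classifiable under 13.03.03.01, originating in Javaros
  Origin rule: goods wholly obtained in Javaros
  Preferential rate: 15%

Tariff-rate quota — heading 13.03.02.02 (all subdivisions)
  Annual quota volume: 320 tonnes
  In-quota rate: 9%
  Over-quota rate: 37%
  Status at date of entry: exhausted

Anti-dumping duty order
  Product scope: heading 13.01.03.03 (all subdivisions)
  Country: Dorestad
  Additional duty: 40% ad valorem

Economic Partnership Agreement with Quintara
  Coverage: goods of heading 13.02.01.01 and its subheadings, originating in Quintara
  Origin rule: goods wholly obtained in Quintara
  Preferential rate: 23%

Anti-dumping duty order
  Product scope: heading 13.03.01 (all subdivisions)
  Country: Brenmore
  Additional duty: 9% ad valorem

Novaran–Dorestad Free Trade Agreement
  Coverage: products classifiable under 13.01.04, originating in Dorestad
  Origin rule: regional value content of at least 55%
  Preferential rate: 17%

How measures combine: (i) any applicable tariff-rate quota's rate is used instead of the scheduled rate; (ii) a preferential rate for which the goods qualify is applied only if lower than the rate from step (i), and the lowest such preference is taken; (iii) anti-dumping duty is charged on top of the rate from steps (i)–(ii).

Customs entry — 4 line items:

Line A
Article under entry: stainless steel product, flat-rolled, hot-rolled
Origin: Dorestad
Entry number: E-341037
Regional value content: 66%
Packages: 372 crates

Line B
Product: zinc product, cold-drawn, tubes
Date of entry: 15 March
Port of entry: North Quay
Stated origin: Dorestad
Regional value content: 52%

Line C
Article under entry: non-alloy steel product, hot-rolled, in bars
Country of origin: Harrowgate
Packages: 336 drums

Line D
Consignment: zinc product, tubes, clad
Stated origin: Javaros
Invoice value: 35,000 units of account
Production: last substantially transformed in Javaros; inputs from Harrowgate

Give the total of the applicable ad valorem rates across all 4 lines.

78%

Line A: stainless steel → 13.02; flat-rolled → 13.02.01; hot-rolled → 13.02.01.02. Scheduled 22%. Dorestad agreement on 13.01.04: 13.02.01.02 not covered. → 22%.
Line B: zinc → 13.01; tubes → 13.01.04; cold-drawn → 13.01.04.01. Scheduled 32%. Dorestad agreement on 13.01.04: RVC < 55%. → 32%.
Line C: non-alloy steel → 13.03; in bars → 13.03.01; hot-rolled → 13.03.01.01. Scheduled 9%. No special measure applies. → 9%.
Line D: zinc → 13.01; tubes → 13.01.04; clad → 13.01.04.02. Scheduled 15%. Javaros agreement on 13.03.03.01: 13.01.04.02 not covered. → 15%.
Sum: 22% + 32% + 9% + 15% = 78%.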